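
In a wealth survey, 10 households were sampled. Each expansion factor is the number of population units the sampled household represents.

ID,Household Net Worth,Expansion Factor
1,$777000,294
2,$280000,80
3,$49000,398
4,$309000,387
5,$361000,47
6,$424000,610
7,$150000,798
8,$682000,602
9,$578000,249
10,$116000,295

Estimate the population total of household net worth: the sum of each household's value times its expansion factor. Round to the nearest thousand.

1373936000

Weighted total = 777000×294 + 280000×80 + 49000×398 + 309000×387 + 361000×47 + 424000×610 + 150000×798 + 682000×602 + 578000×249 + 116000×295
  = 1373936000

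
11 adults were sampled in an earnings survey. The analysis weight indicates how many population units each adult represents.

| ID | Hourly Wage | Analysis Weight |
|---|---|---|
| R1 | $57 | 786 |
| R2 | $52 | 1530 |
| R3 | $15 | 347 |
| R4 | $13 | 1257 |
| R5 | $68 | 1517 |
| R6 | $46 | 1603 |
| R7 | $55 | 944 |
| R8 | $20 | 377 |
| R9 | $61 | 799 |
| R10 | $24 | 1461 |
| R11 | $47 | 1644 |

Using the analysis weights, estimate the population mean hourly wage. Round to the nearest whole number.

Weighted sum = 543333
Sum of weights = 12265
Weighted mean = 543333 / 12265 = 44.29947

44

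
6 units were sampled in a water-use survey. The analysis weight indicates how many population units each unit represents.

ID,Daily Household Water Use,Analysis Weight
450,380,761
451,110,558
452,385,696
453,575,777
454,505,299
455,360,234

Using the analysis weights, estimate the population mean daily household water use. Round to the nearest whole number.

Weighted sum = 380×761 + 110×558 + 385×696 + 575×777 + 505×299 + 360×234
  = 1300530
Sum of weights = 761 + 558 + 696 + 777 + 299 + 234 = 3325
Weighted mean = 1300530 / 3325 = 391.13684

391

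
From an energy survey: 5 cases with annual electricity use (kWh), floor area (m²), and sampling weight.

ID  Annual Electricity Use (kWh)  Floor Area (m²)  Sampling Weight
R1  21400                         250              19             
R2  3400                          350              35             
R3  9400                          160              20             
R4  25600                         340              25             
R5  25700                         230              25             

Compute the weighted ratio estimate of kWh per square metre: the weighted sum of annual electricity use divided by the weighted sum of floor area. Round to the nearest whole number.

Σ wᵢ·y = 21400×19 + 3400×35 + 9400×20 + 25600×25 + 25700×25
  = 406600 + 119000 + 188000 + 640000 + 642500 = 1996100
Σ wᵢ·x = 250×19 + 350×35 + 160×20 + 340×25 + 230×25
  = 4750 + 12250 + 3200 + 8500 + 5750 = 34450
Ratio = 1996100 / 34450 = 57.941945

58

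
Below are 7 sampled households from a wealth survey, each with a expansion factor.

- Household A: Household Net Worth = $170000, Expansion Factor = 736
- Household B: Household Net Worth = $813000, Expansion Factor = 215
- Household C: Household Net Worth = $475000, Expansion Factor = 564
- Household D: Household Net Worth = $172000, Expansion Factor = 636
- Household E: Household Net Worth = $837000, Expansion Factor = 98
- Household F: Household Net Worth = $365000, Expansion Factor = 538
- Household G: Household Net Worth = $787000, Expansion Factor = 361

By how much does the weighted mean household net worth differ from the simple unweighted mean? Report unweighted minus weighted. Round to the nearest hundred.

Unweighted sum = 170000 + 813000 + 475000 + 172000 + 837000 + 365000 + 787000 = 3619000
Unweighted mean = 3619000 / 7 = 517000
Weighted sum = 170000×736 + 813000×215 + 475000×564 + 172000×636 + 837000×98 + 365000×538 + 787000×361
  = 1239710000
Sum of weights = 736 + 215 + 564 + 636 + 98 + 538 + 361 = 3148
Weighted mean = 1239710000 / 3148 = 393808.77
Difference (unweighted minus weighted) = 123191.23

123200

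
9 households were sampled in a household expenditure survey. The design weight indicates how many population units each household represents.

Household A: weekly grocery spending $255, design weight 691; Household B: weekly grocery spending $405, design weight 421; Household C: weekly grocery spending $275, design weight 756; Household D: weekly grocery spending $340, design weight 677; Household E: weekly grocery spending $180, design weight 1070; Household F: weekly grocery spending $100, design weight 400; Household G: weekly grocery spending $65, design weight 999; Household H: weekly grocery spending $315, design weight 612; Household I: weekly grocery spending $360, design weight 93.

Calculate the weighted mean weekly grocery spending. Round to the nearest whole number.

Weighted sum = 255×691 + 405×421 + 275×756 + 340×677 + 180×1070 + 100×400 + 65×999 + 315×612 + 360×93
  = 1308585
Sum of weights = 691 + 421 + 756 + 677 + 1070 + 400 + 999 + 612 + 93 = 5719
Weighted mean = 1308585 / 5719 = 228.8136

229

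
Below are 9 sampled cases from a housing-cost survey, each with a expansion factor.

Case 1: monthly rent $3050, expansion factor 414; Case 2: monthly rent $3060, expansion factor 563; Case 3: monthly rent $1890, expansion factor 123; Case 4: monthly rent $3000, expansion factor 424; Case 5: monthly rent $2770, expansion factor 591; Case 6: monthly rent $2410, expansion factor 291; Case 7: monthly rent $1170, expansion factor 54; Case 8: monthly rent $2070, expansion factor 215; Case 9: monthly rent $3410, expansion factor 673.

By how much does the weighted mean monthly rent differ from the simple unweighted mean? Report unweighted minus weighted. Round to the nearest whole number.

Unweighted sum = 3050 + 3060 + 1890 + 3000 + 2770 + 2410 + 1170 + 2070 + 3410 = 22830
Unweighted mean = 22830 / 9 = 2536.6667
Weighted sum = 3050×414 + 3060×563 + 1890×123 + 3000×424 + 2770×591 + 2410×291 + 1170×54 + 2070×215 + 3410×673
  = 1262700 + 1722780 + 232470 + 1272000 + 1637070 + 701310 + 63180 + 445050 + 2294930 = 9631490
Sum of weights = 414 + 563 + 123 + 424 + 591 + 291 + 54 + 215 + 673 = 3348
Weighted mean = 9631490 / 3348 = 2876.7891
Difference (unweighted minus weighted) = -340.12246

-340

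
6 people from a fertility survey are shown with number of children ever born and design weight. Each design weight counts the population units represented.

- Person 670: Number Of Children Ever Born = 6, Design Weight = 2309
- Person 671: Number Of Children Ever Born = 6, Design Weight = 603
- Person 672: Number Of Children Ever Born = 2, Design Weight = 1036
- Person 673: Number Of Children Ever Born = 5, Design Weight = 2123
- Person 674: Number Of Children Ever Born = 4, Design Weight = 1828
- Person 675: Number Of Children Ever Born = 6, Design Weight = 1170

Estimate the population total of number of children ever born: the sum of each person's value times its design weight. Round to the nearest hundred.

Weighted total = 6×2309 + 6×603 + 2×1036 + 5×2123 + 4×1828 + 6×1170
  = 13854 + 3618 + 2072 + 10615 + 7312 + 7020 = 44491

44500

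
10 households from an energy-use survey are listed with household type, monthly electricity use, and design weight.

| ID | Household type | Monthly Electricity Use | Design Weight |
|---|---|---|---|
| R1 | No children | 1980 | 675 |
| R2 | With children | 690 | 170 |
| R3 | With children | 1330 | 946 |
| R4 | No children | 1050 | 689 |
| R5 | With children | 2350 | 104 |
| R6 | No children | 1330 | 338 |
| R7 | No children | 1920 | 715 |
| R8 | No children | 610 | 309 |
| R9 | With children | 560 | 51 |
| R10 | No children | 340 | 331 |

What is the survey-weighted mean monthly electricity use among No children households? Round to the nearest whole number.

No children rows: R1, R4, R6, R7, R8, R10
Weighted sum = 1980×675 + 1050×689 + 1330×338 + 1920×715 + 610×309 + 340×331
  = 1336500 + 723450 + 449540 + 1372800 + 188490 + 112540 = 4183320
Sum of weights = 675 + 689 + 338 + 715 + 309 + 331 = 3057
Weighted mean = 4183320 / 3057 = 1368.4396

1368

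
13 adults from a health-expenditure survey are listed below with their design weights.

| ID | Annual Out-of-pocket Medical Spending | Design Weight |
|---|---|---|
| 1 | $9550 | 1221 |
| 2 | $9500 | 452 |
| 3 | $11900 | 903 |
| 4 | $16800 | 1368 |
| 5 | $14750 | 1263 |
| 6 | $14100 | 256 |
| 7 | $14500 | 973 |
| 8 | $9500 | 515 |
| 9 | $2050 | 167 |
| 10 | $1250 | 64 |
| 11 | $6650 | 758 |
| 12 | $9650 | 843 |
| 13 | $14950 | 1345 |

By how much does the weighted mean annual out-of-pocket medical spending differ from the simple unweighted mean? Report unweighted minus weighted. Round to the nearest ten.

Unweighted sum = 135150
Unweighted mean = 135150 / 13 = 10396.154
Weighted sum = 124628250
Sum of weights = 10128
Weighted mean = 124628250 / 10128 = 12305.317
Difference (unweighted minus weighted) = -1909.1631

-1910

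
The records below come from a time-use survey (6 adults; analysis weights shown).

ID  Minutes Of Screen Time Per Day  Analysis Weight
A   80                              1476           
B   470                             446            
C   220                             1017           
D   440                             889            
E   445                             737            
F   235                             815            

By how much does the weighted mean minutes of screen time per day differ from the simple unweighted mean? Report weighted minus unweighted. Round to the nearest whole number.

Unweighted sum = 80 + 470 + 220 + 440 + 445 + 235 = 1890
Unweighted mean = 1890 / 6 = 315
Weighted sum = 1462090
Sum of weights = 1476 + 446 + 1017 + 889 + 737 + 815 = 5380
Weighted mean = 1462090 / 5380 = 271.76394
Difference (weighted minus unweighted) = -43.236059

-43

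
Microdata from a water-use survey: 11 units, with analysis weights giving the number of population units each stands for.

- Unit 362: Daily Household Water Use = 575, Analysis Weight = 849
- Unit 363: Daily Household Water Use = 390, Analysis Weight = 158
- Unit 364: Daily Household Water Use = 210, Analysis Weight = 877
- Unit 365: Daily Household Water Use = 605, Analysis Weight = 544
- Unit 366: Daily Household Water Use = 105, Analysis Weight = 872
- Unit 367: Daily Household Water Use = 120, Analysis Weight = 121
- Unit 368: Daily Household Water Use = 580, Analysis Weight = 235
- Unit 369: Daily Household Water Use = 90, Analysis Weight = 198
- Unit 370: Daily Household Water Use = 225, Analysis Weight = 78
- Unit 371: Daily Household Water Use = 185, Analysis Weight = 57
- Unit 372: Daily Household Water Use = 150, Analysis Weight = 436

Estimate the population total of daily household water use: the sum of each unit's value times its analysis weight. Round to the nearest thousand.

Weighted total = 575×849 + 390×158 + 210×877 + 605×544 + 105×872 + 120×121 + 580×235 + 90×198 + 225×78 + 185×57 + 150×436
  = 1416780

1417000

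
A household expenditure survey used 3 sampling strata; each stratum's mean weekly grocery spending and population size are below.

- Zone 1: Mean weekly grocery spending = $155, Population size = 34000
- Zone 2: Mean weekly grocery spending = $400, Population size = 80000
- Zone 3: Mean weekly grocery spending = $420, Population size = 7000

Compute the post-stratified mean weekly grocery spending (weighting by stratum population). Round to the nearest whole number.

332

Σ Nₕ·x̄ₕ = 155×34000 + 400×80000 + 420×7000
  = 5270000 + 32000000 + 2940000 = 40210000
Σ Nₕ = 34000 + 80000 + 7000 = 121000
Overall mean = 40210000 / 121000 = 332.31405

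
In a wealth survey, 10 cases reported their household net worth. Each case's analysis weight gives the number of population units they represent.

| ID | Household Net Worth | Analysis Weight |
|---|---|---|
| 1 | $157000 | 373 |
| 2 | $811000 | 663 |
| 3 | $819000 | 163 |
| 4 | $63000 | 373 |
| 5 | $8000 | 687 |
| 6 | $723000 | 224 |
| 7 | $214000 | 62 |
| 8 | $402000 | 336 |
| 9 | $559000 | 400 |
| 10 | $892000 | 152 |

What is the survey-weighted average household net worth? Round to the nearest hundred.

Weighted sum = 157000×373 + 811000×663 + 819000×163 + 63000×373 + 8000×687 + 723000×224 + 214000×62 + 402000×336 + 559000×400 + 892000×152
  = 58561000 + 537693000 + 133497000 + 23499000 + 5496000 + 161952000 + 13268000 + 135072000 + 223600000 + 135584000 = 1428222000
Sum of weights = 373 + 663 + 163 + 373 + 687 + 224 + 62 + 336 + 400 + 152 = 3433
Weighted mean = 1428222000 / 3433 = 416027.38

416000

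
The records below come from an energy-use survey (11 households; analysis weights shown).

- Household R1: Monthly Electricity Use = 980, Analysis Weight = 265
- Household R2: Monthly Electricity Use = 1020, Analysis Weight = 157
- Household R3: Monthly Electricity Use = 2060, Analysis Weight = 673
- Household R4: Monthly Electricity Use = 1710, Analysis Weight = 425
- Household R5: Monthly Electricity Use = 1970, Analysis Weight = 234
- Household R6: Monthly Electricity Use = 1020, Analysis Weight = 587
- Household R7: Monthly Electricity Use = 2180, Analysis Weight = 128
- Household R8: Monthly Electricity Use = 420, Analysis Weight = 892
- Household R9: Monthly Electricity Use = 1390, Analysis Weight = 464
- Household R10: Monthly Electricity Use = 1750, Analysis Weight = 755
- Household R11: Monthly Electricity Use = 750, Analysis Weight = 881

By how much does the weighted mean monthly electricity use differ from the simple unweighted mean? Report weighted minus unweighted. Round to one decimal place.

Unweighted sum = 15250
Unweighted mean = 15250 / 11 = 1386.3636
Weighted sum = 980×265 + 1020×157 + 2060×673 + 1710×425 + 1970×234 + 1020×587 + 2180×128 + 420×892 + 1390×464 + 1750×755 + 750×881
  = 259700 + 160140 + 1386380 + 726750 + 460980 + 598740 + 279040 + 374640 + 644960 + 1321250 + 660750 = 6873330
Sum of weights = 265 + 157 + 673 + 425 + 234 + 587 + 128 + 892 + 464 + 755 + 881 = 5461
Weighted mean = 6873330 / 5461 = 1258.6211
Difference (weighted minus unweighted) = -127.7425

-127.7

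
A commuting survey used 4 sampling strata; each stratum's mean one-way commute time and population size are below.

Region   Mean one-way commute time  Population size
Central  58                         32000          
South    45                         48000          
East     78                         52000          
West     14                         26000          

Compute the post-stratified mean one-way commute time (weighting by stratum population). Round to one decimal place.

Σ Nₕ·x̄ₕ = 58×32000 + 45×48000 + 78×52000 + 14×26000
  = 1856000 + 2160000 + 4056000 + 364000 = 8436000
Σ Nₕ = 32000 + 48000 + 52000 + 26000 = 158000
Overall mean = 8436000 / 158000 = 53.392405

53.4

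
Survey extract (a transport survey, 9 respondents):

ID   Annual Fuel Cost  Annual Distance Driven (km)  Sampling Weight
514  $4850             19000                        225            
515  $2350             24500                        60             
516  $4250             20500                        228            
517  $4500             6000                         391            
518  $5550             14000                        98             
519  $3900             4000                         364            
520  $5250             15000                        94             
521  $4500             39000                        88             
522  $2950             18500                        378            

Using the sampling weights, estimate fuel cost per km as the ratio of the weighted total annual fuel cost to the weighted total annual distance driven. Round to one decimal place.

Σ wᵢ·y = 4850×225 + 2350×60 + 4250×228 + 4500×391 + 5550×98 + 3900×364 + 5250×94 + 4500×88 + 2950×378
  = 1091250 + 141000 + 969000 + 1759500 + 543900 + 1419600 + 493500 + 396000 + 1115100 = 7928850
Σ wᵢ·x = 19000×225 + 24500×60 + 20500×228 + 6000×391 + 14000×98 + 4000×364 + 15000×94 + 39000×88 + 18500×378
  = 4275000 + 1470000 + 4674000 + 2346000 + 1372000 + 1456000 + 1410000 + 3432000 + 6993000 = 27428000
Ratio = 7928850 / 27428000 = 0.28907868

0.3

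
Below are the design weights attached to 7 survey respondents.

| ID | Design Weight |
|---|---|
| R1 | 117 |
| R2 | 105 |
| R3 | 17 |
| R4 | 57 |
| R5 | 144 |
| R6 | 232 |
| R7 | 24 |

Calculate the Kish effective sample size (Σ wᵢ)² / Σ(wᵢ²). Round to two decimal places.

Σ wᵢ = 696
Σ wᵢ² = 13689 + 11025 + 289 + 3249 + 20736 + 53824 + 576 = 103388
n_eff = 696² / 103388 = 484416 / 103388 = 4.685418

4.69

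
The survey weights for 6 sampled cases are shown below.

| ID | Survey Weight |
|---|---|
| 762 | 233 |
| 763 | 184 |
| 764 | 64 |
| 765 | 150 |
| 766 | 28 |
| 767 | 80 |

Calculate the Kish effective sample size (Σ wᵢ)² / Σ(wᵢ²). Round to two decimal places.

4.48

Σ wᵢ = 233 + 184 + 64 + 150 + 28 + 80 = 739
Σ wᵢ² = 54289 + 33856 + 4096 + 22500 + 784 + 6400 = 121925
n_eff = 739² / 121925 = 546121 / 121925 = 4.4791552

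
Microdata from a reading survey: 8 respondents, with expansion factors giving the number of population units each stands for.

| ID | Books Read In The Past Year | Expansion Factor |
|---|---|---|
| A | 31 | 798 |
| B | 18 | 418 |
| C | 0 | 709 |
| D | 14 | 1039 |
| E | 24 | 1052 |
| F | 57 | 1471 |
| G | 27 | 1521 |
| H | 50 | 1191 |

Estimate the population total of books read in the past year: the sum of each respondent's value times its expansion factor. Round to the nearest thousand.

257000

Weighted total = 31×798 + 18×418 + 0×709 + 14×1039 + 24×1052 + 57×1471 + 27×1521 + 50×1191
  = 24738 + 7524 + 0 + 14546 + 25248 + 83847 + 41067 + 59550 = 256520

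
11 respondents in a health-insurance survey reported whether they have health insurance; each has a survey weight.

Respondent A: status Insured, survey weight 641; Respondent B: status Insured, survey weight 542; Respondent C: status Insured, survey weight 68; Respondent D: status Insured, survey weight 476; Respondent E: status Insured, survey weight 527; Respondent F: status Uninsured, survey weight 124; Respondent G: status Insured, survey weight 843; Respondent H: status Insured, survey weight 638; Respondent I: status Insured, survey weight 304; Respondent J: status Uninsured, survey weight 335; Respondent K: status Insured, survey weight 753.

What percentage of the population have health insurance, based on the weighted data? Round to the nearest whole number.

Sum of weights for 'Insured' = 641 + 542 + 68 + 476 + 527 + 843 + 638 + 304 + 753 = 4792
Total weight = 641 + 542 + 68 + 476 + 527 + 124 + 843 + 638 + 304 + 335 + 753 = 5251
Weighted proportion = 4792 / 5251 = 0.91258808 → 91.258808%

91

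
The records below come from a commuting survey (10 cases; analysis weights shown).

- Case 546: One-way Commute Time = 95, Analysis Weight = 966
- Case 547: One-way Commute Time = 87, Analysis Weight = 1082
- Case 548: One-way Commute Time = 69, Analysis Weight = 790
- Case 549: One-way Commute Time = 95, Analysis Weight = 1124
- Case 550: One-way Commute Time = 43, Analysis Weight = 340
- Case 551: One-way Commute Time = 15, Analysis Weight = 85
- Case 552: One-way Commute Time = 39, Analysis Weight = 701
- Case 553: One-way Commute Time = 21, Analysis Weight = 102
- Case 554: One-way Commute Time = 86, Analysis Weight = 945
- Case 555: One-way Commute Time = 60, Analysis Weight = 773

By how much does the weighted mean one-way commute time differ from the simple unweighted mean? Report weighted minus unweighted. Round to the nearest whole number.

Unweighted sum = 610
Unweighted mean = 610 / 10 = 61
Weighted sum = 95×966 + 87×1082 + 69×790 + 95×1124 + 43×340 + 15×85 + 39×701 + 21×102 + 86×945 + 60×773
  = 91770 + 94134 + 54510 + 106780 + 14620 + 1275 + 27339 + 2142 + 81270 + 46380 = 520220
Sum of weights = 6908
Weighted mean = 520220 / 6908 = 75.306891
Difference (weighted minus unweighted) = 14.306891

14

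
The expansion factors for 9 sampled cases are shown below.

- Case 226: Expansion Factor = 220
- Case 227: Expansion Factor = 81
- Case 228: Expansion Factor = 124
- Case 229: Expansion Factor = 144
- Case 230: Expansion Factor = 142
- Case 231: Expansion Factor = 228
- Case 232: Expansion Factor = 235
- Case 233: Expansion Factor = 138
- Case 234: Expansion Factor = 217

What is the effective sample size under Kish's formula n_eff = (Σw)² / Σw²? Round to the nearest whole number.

Σ wᵢ = 220 + 81 + 124 + 144 + 142 + 228 + 235 + 138 + 217 = 1529
Σ wᵢ² = 48400 + 6561 + 15376 + 20736 + 20164 + 51984 + 55225 + 19044 + 47089 = 284579
n_eff = 1529² / 284579 = 2337841 / 284579 = 8.2150861

8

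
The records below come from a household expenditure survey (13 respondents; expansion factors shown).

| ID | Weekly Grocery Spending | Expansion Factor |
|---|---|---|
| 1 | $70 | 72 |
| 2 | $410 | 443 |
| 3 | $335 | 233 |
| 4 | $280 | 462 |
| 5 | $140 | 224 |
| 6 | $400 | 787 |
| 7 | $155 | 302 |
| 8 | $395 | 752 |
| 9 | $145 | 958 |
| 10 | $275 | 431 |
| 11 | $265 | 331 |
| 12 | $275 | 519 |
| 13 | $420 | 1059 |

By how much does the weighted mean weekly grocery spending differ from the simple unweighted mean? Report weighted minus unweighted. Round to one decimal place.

Unweighted sum = 3565
Unweighted mean = 3565 / 13 = 274.23077
Weighted sum = 2016750
Sum of weights = 6573
Weighted mean = 2016750 / 6573 = 306.82337
Difference (weighted minus unweighted) = 32.592599

32.6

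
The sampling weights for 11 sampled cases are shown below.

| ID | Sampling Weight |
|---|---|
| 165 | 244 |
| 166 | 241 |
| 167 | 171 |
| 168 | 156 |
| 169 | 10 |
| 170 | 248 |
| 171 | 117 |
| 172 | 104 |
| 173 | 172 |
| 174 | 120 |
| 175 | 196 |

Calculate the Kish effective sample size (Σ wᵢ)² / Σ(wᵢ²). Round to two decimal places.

Σ wᵢ = 244 + 241 + 171 + 156 + 10 + 248 + 117 + 104 + 172 + 120 + 196 = 1779
Σ wᵢ² = 339703
n_eff = 1779² / 339703 = 3164841 / 339703 = 9.3164941

9.32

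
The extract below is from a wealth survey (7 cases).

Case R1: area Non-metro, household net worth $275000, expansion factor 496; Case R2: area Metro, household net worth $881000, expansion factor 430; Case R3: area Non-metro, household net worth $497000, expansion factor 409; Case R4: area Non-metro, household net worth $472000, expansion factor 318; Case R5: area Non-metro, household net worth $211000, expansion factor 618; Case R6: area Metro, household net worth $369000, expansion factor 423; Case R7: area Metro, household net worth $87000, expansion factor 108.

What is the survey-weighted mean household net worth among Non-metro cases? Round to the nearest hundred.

336900

Non-metro rows: R1, R3, R4, R5
Weighted sum = 620167000
Sum of weights = 496 + 409 + 318 + 618 = 1841
Weighted mean = 620167000 / 1841 = 336864.2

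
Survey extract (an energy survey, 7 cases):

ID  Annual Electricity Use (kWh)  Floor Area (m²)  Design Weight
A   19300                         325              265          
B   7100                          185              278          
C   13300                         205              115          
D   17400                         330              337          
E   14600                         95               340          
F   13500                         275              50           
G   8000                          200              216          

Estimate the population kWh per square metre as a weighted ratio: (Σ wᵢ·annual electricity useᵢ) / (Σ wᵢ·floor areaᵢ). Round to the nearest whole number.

60

Σ wᵢ·y = 19300×265 + 7100×278 + 13300×115 + 17400×337 + 14600×340 + 13500×50 + 8000×216
  = 21848600
Σ wᵢ·x = 325×265 + 185×278 + 205×115 + 330×337 + 95×340 + 275×50 + 200×216
  = 361590
Ratio = 21848600 / 361590 = 60.423684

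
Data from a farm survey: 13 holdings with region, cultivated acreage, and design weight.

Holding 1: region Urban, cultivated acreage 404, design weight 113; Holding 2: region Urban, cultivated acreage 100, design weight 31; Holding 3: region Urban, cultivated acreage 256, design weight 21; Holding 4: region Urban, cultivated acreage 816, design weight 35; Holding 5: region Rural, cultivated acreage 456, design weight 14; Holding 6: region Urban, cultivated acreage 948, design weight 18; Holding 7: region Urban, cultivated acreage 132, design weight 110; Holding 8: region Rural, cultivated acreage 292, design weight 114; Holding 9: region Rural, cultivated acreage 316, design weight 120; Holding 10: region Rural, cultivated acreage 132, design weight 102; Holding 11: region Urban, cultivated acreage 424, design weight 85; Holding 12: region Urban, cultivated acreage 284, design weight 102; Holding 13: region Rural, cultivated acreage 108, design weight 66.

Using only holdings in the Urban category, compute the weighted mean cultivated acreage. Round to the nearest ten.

Urban rows: 1, 2, 3, 4, 6, 7, 11, 12
Weighted sum = 404×113 + 100×31 + 256×21 + 816×35 + 948×18 + 132×110 + 424×85 + 284×102
  = 179280
Sum of weights = 113 + 31 + 21 + 35 + 18 + 110 + 85 + 102 = 515
Weighted mean = 179280 / 515 = 348.1165

350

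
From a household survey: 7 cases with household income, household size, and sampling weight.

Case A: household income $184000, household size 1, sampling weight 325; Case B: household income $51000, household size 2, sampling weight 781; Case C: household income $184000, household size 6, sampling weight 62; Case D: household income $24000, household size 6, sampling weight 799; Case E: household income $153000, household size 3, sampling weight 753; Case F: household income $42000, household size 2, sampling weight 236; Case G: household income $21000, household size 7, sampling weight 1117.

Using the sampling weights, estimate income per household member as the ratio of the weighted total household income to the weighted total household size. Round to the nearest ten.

15840

Σ wᵢ·y = 184000×325 + 51000×781 + 184000×62 + 24000×799 + 153000×753 + 42000×236 + 21000×1117
  = 278793000
Σ wᵢ·x = 1×325 + 2×781 + 6×62 + 6×799 + 3×753 + 2×236 + 7×1117
  = 325 + 1562 + 372 + 4794 + 2259 + 472 + 7819 = 17603
Ratio = 278793000 / 17603 = 15837.812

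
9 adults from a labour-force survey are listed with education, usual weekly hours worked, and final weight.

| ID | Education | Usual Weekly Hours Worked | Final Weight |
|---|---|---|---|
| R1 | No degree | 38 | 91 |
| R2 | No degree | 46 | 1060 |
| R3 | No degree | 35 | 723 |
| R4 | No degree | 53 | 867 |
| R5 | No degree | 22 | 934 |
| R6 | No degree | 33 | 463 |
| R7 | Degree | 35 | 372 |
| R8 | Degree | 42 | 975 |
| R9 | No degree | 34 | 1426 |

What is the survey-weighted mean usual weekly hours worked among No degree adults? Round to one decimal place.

No degree rows: R1, R2, R3, R4, R5, R6, R9
Weighted sum = 38×91 + 46×1060 + 35×723 + 53×867 + 22×934 + 33×463 + 34×1426
  = 3458 + 48760 + 25305 + 45951 + 20548 + 15279 + 48484 = 207785
Sum of weights = 91 + 1060 + 723 + 867 + 934 + 463 + 1426 = 5564
Weighted mean = 207785 / 5564 = 37.344536

37.3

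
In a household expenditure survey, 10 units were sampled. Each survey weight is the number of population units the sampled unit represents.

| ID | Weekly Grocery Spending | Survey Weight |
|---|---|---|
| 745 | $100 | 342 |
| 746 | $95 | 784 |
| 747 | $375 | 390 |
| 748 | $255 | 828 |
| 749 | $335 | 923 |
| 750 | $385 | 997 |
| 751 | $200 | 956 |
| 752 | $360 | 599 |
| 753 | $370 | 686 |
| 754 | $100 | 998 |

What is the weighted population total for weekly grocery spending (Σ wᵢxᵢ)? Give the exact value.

1919580

Weighted total = 100×342 + 95×784 + 375×390 + 255×828 + 335×923 + 385×997 + 200×956 + 360×599 + 370×686 + 100×998
  = 1919580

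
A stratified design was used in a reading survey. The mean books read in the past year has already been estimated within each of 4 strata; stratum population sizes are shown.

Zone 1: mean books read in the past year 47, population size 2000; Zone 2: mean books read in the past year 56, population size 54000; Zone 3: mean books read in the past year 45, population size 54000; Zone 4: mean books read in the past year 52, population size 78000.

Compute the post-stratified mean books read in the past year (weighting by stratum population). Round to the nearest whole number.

Σ Nₕ·x̄ₕ = 47×2000 + 56×54000 + 45×54000 + 52×78000
  = 94000 + 3024000 + 2430000 + 4056000 = 9604000
Σ Nₕ = 2000 + 54000 + 54000 + 78000 = 188000
Overall mean = 9604000 / 188000 = 51.085106

51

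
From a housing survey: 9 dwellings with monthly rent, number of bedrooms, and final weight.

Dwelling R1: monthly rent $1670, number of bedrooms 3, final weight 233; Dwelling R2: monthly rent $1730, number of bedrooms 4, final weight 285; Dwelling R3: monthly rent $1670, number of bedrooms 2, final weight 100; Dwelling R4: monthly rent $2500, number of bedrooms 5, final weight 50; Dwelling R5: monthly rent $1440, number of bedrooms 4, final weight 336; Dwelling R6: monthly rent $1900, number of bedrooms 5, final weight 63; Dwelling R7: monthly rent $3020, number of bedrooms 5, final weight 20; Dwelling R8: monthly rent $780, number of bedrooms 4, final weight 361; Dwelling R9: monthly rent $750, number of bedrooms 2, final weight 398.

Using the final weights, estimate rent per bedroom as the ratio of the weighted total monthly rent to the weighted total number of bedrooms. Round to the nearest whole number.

Σ wᵢ·y = 1670×233 + 1730×285 + 1670×100 + 2500×50 + 1440×336 + 1900×63 + 3020×20 + 780×361 + 750×398
  = 389110 + 493050 + 167000 + 125000 + 483840 + 119700 + 60400 + 281580 + 298500 = 2418180
Σ wᵢ·x = 3×233 + 4×285 + 2×100 + 5×50 + 4×336 + 5×63 + 5×20 + 4×361 + 2×398
  = 699 + 1140 + 200 + 250 + 1344 + 315 + 100 + 1444 + 796 = 6288
Ratio = 2418180 / 6288 = 384.57061

385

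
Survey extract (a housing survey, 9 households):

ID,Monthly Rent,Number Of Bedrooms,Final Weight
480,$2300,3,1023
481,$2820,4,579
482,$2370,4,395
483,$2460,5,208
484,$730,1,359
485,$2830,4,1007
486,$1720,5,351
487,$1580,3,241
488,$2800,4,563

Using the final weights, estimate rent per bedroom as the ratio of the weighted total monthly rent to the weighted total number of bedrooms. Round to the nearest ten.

650

Σ wᵢ·y = 2300×1023 + 2820×579 + 2370×395 + 2460×208 + 730×359 + 2830×1007 + 1720×351 + 1580×241 + 2800×563
  = 2352900 + 1632780 + 936150 + 511680 + 262070 + 2849810 + 603720 + 380780 + 1576400 = 11106290
Σ wᵢ·x = 17122
Ratio = 11106290 / 17122 = 648.65611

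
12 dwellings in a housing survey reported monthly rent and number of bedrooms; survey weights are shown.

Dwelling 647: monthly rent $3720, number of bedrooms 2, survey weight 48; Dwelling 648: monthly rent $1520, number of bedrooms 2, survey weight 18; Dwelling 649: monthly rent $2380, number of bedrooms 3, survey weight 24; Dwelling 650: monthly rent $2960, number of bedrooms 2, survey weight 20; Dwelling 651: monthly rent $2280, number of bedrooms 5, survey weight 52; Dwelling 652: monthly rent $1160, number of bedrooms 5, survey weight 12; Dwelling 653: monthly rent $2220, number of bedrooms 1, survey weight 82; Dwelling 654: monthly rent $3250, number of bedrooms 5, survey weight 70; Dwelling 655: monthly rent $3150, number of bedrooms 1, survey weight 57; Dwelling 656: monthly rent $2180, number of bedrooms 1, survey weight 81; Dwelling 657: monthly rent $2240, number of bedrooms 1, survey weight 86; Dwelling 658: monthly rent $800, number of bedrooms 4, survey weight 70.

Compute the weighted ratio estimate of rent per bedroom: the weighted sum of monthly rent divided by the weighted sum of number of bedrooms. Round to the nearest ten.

Σ wᵢ·y = 1469030
Σ wᵢ·x = 2×48 + 2×18 + 3×24 + 2×20 + 5×52 + 5×12 + 1×82 + 5×70 + 1×57 + 1×81 + 1×86 + 4×70
  = 1500
Ratio = 1469030 / 1500 = 979.35333

980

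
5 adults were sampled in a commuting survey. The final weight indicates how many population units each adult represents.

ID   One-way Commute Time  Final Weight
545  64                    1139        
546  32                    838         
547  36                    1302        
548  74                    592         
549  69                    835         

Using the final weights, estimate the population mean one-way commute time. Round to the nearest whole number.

Weighted sum = 248007
Sum of weights = 1139 + 838 + 1302 + 592 + 835 = 4706
Weighted mean = 248007 / 4706 = 52.70017

53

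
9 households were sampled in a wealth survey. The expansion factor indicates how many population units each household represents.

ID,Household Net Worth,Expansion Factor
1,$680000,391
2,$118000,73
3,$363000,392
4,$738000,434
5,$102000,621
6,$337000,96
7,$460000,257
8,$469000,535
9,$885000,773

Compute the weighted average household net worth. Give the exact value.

528000

Weighted sum = 680000×391 + 118000×73 + 363000×392 + 738000×434 + 102000×621 + 337000×96 + 460000×257 + 469000×535 + 885000×773
  = 1886016000
Sum of weights = 3572
Weighted mean = 1886016000 / 3572 = 528000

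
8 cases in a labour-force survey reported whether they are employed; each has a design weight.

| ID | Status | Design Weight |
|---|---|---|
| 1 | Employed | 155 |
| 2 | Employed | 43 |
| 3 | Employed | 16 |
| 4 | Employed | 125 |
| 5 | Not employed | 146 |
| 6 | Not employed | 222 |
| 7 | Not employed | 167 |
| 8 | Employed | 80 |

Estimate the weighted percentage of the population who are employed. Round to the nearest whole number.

Sum of weights for 'Employed' = 155 + 43 + 16 + 125 + 80 = 419
Total weight = 155 + 43 + 16 + 125 + 146 + 222 + 167 + 80 = 954
Weighted proportion = 419 / 954 = 0.43920335 → 43.920335%

44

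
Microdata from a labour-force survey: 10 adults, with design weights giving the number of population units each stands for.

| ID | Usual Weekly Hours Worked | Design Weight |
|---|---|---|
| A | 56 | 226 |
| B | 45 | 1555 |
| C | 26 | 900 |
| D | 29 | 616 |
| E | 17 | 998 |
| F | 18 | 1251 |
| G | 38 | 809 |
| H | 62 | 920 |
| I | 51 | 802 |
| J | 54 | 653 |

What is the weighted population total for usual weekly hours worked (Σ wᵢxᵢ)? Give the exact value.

Weighted total = 56×226 + 45×1555 + 26×900 + 29×616 + 17×998 + 18×1251 + 38×809 + 62×920 + 51×802 + 54×653
  = 12656 + 69975 + 23400 + 17864 + 16966 + 22518 + 30742 + 57040 + 40902 + 35262 = 327325

327325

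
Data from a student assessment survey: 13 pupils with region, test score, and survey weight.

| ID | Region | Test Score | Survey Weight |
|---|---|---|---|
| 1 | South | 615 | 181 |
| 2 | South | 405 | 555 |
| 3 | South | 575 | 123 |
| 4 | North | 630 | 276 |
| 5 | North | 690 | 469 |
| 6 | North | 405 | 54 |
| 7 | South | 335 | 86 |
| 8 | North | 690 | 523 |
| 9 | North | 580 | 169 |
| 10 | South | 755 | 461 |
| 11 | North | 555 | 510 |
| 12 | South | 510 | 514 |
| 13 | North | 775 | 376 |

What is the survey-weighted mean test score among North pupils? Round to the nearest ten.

North rows: 4, 5, 6, 8, 9, 11, 13
Weighted sum = 630×276 + 690×469 + 405×54 + 690×523 + 580×169 + 555×510 + 775×376
  = 173880 + 323610 + 21870 + 360870 + 98020 + 283050 + 291400 = 1552700
Sum of weights = 276 + 469 + 54 + 523 + 169 + 510 + 376 = 2377
Weighted mean = 1552700 / 2377 = 653.21834

650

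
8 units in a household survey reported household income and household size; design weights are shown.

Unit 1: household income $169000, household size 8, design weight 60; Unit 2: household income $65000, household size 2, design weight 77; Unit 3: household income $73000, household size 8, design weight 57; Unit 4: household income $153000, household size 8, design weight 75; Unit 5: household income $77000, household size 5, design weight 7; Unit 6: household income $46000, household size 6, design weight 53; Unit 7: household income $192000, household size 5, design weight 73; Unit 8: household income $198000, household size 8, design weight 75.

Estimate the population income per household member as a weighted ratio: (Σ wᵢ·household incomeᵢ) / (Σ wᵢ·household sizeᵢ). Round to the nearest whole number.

20819

Σ wᵢ·y = 169000×60 + 65000×77 + 73000×57 + 153000×75 + 77000×7 + 46000×53 + 192000×73 + 198000×75
  = 10140000 + 5005000 + 4161000 + 11475000 + 539000 + 2438000 + 14016000 + 14850000 = 62624000
Σ wᵢ·x = 8×60 + 2×77 + 8×57 + 8×75 + 5×7 + 6×53 + 5×73 + 8×75
  = 480 + 154 + 456 + 600 + 35 + 318 + 365 + 600 = 3008
Ratio = 62624000 / 3008 = 20819.149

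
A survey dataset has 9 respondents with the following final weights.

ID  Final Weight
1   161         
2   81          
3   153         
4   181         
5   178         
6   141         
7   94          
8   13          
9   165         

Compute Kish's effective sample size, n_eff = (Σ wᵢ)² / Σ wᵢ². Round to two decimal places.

7.72

Σ wᵢ = 161 + 81 + 153 + 181 + 178 + 141 + 94 + 13 + 165 = 1167
Σ wᵢ² = 25921 + 6561 + 23409 + 32761 + 31684 + 19881 + 8836 + 169 + 27225 = 176447
n_eff = 1167² / 176447 = 1361889 / 176447 = 7.7184027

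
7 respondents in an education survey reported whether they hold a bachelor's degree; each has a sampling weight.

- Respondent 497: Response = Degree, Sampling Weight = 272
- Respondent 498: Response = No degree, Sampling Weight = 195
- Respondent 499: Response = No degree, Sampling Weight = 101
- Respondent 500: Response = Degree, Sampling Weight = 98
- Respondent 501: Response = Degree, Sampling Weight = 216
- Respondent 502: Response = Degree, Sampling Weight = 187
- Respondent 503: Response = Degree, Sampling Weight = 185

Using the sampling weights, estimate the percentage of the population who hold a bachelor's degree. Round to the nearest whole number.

Sum of weights for 'Degree' = 272 + 98 + 216 + 187 + 185 = 958
Total weight = 272 + 195 + 101 + 98 + 216 + 187 + 185 = 1254
Weighted proportion = 958 / 1254 = 0.76395534 → 76.395534%

76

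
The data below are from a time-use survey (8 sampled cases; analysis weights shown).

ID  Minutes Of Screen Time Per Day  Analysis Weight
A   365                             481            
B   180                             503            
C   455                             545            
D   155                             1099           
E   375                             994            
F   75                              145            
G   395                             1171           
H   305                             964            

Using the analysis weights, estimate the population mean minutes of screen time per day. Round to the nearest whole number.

309

Weighted sum = 365×481 + 180×503 + 455×545 + 155×1099 + 375×994 + 75×145 + 395×1171 + 305×964
  = 1824615
Sum of weights = 481 + 503 + 545 + 1099 + 994 + 145 + 1171 + 964 = 5902
Weighted mean = 1824615 / 5902 = 309.15198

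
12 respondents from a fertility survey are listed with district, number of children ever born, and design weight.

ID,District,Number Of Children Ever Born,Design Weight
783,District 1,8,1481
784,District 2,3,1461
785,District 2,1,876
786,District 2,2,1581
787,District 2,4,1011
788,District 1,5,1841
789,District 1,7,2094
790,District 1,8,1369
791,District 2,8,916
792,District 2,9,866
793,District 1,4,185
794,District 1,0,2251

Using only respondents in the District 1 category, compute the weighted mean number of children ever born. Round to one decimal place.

5.1

District 1 rows: 783, 788, 789, 790, 793, 794
Weighted sum = 8×1481 + 5×1841 + 7×2094 + 8×1369 + 4×185 + 0×2251
  = 11848 + 9205 + 14658 + 10952 + 740 + 0 = 47403
Sum of weights = 1481 + 1841 + 2094 + 1369 + 185 + 2251 = 9221
Weighted mean = 47403 / 9221 = 5.1407656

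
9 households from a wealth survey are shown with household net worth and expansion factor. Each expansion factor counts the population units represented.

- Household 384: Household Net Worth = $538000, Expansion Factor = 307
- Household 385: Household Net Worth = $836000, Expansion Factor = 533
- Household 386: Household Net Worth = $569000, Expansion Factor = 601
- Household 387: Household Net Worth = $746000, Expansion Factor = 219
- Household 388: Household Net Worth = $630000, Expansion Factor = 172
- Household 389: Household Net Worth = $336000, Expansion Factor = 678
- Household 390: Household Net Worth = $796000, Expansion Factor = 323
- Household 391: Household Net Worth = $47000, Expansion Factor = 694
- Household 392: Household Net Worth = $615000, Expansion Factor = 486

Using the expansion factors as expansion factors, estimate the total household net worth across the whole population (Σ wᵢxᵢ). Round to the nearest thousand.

Weighted total = 538000×307 + 836000×533 + 569000×601 + 746000×219 + 630000×172 + 336000×678 + 796000×323 + 47000×694 + 615000×486
  = 165166000 + 445588000 + 341969000 + 163374000 + 108360000 + 227808000 + 257108000 + 32618000 + 298890000 = 2040881000

2040881000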